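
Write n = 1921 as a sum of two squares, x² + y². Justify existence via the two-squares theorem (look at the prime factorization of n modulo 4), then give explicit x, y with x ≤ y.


Step 1: Factor n = 1921 = 17 · 113.
Step 2: Check the mod-4 condition on each prime factor: 17 ≡ 1 (mod 4), exponent 1; 113 ≡ 1 (mod 4), exponent 1.
All primes ≡ 3 (mod 4) appear to even exponent (or don't appear), so by the two-squares theorem n IS expressible as a sum of two squares.
Step 3: Build a representation. Here n = 17 · 113 is a product of primes ≡ 1 (mod 4). Each prime p ≡ 1 (mod 4) is itself a sum of two squares; find a² by testing p − a² for a perfect square:
  17: 17 − 1² = 16 = 4² ⇒ 17 = 1² + 4².
  113: 113 − 1² = 112, 113 − 2² = 109, 113 − 3² = 104, 113 − 4² = 97, 113 − 5² = 88, 113 − 6² = 77, 113 − 7² = 64 = 8² ⇒ 113 = 7² + 8².
  Combine using the Brahmagupta–Fibonacci identity (a² + b²)(c² + d²) = (ac − bd)² + (ad + bc)² = (ac + bd)² + (ad − bc)²:
  17 · 113 = 1921: from (1² + 4²)(7² + 8²), take (1·7 − 4·8, 1·8 + 4·7) = (7 − 32, 8 + 28) = (-25, 36); dropping signs (only squares matter) gives (25, 36); check 25² + 36² = 625 + 1296 = 1921 ✓.
Step 4: Order so x ≤ y and verify: 25² + 36² = 625 + 1296 = 1921 = n. ✓

n = 1921 = 25² + 36² (one valid representation with x ≤ y).


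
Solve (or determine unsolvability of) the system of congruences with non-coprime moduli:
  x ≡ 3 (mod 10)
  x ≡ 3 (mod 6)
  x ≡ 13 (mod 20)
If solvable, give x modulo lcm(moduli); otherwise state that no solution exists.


Moduli 10, 6, 20 are not pairwise coprime, so CRT works modulo lcm(m_i) when all pairwise compatibility conditions hold.
Pairwise compatibility: gcd(m_i, m_j) must divide a_i - a_j for every pair.
Merge one congruence at a time:
  Start: x ≡ 3 (mod 10).
  Combine with x ≡ 3 (mod 6): gcd(10, 6) = 2; 3 - 3 = 0, which IS divisible by 2, so compatible.
    Write x = 3 + 10·t and substitute into x ≡ 3 (mod 6): 10·t ≡ 3 − 3 = 0 (mod 6).
    Divide the congruence (and modulus) by g = 2: 5·t ≡ 0 (mod 3).
    Reduce coefficients mod 3: 2·t ≡ 0 (mod 3).
    The inverse of 2 mod 3 is 2 (since 2·2 = 4 = 1·3 + 1), so t ≡ 2·0 = 0 ≡ 0 (mod 3).
    Then x = 3 + 10·0 = 3, valid modulo lcm(10, 6) = 30: x ≡ 3 (mod 30).
  Combine with x ≡ 13 (mod 20): gcd(30, 20) = 10; 13 - 3 = 10, which IS divisible by 10, so compatible.
    Write x = 3 + 30·t and substitute into x ≡ 13 (mod 20): 30·t ≡ 13 − 3 = 10 (mod 20).
    Divide the congruence (and modulus) by g = 10: 3·t ≡ 1 (mod 2).
    Reduce coefficients mod 2: 1·t ≡ 1 (mod 2).
    So t ≡ 1 (mod 2).
    Then x = 3 + 30·1 = 33, valid modulo lcm(30, 20) = 60: x ≡ 33 (mod 60).
Verify: 33 mod 10 = 3, 33 mod 6 = 3, 33 mod 20 = 13.

x ≡ 33 (mod 60).


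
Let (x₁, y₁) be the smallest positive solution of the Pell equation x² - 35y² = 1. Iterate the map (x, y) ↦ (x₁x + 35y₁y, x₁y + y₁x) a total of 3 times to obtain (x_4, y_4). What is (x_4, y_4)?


Step 1: Find the fundamental solution (x₁, y₁) of x² - 35y² = 1.
  Expand √35 as a continued fraction. a₀ = ⌊√35⌋ = 5; iterate m_{k+1} = d_k·a_k − m_k, d_{k+1} = (35 − m_{k+1}²)/d_k, a_{k+1} = ⌊(a₀ + m_{k+1})/d_{k+1}⌋ (starting m₀ = 0, d₀ = 1), with convergents p_k = a_k·p_{k-1} + p_{k-2}, q_k = a_k·q_{k-1} + q_{k-2} (p₋₁ = 1, q₋₁ = 0):
  k = 0: a₀ = 5; p₀/q₀ = 5/1; p₀² − 35·q₀² = 25 − 35 = -10.
  k = 1: m = 5, d = 10, a = ⌊(5 + 5)/10⌋ = 1; p/q = (1·5 + 1)/(1·1 + 0) = 6/1; p² − 35·q² = 36 − 35 = 1.
  The first convergent with p² − 35·q² = 1 gives the fundamental solution (x₁, y₁) = (6, 1).
Step 2: Apply the recurrence (x_{n+1}, y_{n+1}) = (x₁x_n + 35y₁y_n, x₁y_n + y₁x_n) repeatedly.
  From (x_1, y_1) = (6, 1): x_2 = 6·6 + 35·1·1 = 71; y_2 = 6·1 + 1·6 = 12.
  From (x_2, y_2) = (71, 12): x_3 = 6·71 + 35·1·12 = 846; y_3 = 6·12 + 1·71 = 143.
  From (x_3, y_3) = (846, 143): x_4 = 6·846 + 35·1·143 = 10081; y_4 = 6·143 + 1·846 = 1704.
Step 3: Verify x_4² - 35·y_4² = 101626561 - 101626560 = 1 (should be 1). ✓

(x_1, y_1) = (6, 1); (x_4, y_4) = (10081, 1704).


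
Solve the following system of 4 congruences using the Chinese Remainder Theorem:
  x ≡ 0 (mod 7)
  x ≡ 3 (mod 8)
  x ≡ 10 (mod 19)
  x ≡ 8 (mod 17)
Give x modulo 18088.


Product of moduli M = 7 · 8 · 19 · 17 = 18088.
Merge one congruence at a time:
  Start: x ≡ 0 (mod 7).
  Combine with x ≡ 3 (mod 8); new modulus lcm = 56.
    Write x = 0 + 7·t and substitute into x ≡ 3 (mod 8): 7·t ≡ 3 − 0 = 3 (mod 8).
    The inverse of 7 mod 8 is 7 (since 7·7 = 49 = 6·8 + 1), so t ≡ 7·3 = 21 ≡ 5 (mod 8).
    Then x = 0 + 7·5 = 35, valid modulo lcm(7, 8) = 56: x ≡ 35 (mod 56).
  Combine with x ≡ 10 (mod 19); new modulus lcm = 1064.
    Write x = 35 + 56·t and substitute into x ≡ 10 (mod 19): 56·t ≡ 10 − 35 = -25 (mod 19).
    Reduce coefficients mod 19: 18·t ≡ 13 (mod 19).
    The inverse of 18 mod 19 is 18 (since 18·18 = 324 = 17·19 + 1), so t ≡ 18·13 = 234 ≡ 6 (mod 19).
    Then x = 35 + 56·6 = 371, valid modulo lcm(56, 19) = 1064: x ≡ 371 (mod 1064).
  Combine with x ≡ 8 (mod 17); new modulus lcm = 18088.
    Write x = 371 + 1064·t and substitute into x ≡ 8 (mod 17): 1064·t ≡ 8 − 371 = -363 (mod 17).
    Reduce coefficients mod 17: 10·t ≡ 11 (mod 17).
    The inverse of 10 mod 17 is 12 (since 10·12 = 120 = 7·17 + 1), so t ≡ 12·11 = 132 ≡ 13 (mod 17).
    Then x = 371 + 1064·13 = 14203, valid modulo lcm(1064, 17) = 18088: x ≡ 14203 (mod 18088).
Verify against each original: 14203 mod 7 = 0, 14203 mod 8 = 3, 14203 mod 19 = 10, 14203 mod 17 = 8.

x ≡ 14203 (mod 18088).


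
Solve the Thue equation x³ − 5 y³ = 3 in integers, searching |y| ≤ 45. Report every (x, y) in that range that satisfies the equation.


The equation is x³ - 5y³ = 3. For fixed y, x³ = 5·y³ + 3, so a solution requires the RHS to be a perfect cube.
Strategy: iterate y from -45 to 45, compute RHS = 5·y³ + 3, and check whether it is a (positive or negative) perfect cube.
Check small values of y:
  y = 0: RHS = 3 is not a perfect cube.
  y = 1: RHS = 8 = (2)³ ⇒ x = 2 works.
  y = -1: RHS = -2 is not a perfect cube.
  y = 2: RHS = 43 is not a perfect cube.
  y = -2: RHS = -37 is not a perfect cube.
  y = 3: RHS = 138 is not a perfect cube.
  y = -3: RHS = -132 is not a perfect cube.
Continuing the search up to |y| = 45 finds no further solutions beyond those listed.
Collected solutions: (2, 1).

Solutions (with |y| ≤ 45): (2, 1).


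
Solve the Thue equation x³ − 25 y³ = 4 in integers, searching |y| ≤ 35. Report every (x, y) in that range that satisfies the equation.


The equation is x³ - 25y³ = 4. For fixed y, x³ = 25·y³ + 4, so a solution requires the RHS to be a perfect cube.
Strategy: iterate y from -35 to 35, compute RHS = 25·y³ + 4, and check whether it is a (positive or negative) perfect cube.
Check small values of y:
  y = 0: RHS = 4 is not a perfect cube.
  y = 1: RHS = 29 is not a perfect cube.
  y = -1: RHS = -21 is not a perfect cube.
  y = 2: RHS = 204 is not a perfect cube.
  y = -2: RHS = -196 is not a perfect cube.
  y = 3: RHS = 679 is not a perfect cube.
  y = -3: RHS = -671 is not a perfect cube.
Continuing the search up to |y| = 35 finds no solutions either.
No (x, y) in the scanned range satisfies the equation.

No integer solutions with |y| ≤ 35.


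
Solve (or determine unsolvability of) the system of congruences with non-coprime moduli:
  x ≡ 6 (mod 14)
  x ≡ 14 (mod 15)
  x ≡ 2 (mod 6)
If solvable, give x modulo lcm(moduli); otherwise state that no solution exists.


Moduli 14, 15, 6 are not pairwise coprime, so CRT works modulo lcm(m_i) when all pairwise compatibility conditions hold.
Pairwise compatibility: gcd(m_i, m_j) must divide a_i - a_j for every pair.
Merge one congruence at a time:
  Start: x ≡ 6 (mod 14).
  Combine with x ≡ 14 (mod 15): gcd(14, 15) = 1; 14 - 6 = 8, which IS divisible by 1, so compatible.
    Write x = 6 + 14·t and substitute into x ≡ 14 (mod 15): 14·t ≡ 14 − 6 = 8 (mod 15).
    The inverse of 14 mod 15 is 14 (since 14·14 = 196 = 13·15 + 1), so t ≡ 14·8 = 112 ≡ 7 (mod 15).
    Then x = 6 + 14·7 = 104, valid modulo lcm(14, 15) = 210: x ≡ 104 (mod 210).
  Combine with x ≡ 2 (mod 6): gcd(210, 6) = 6; 2 - 104 = -102, which IS divisible by 6, so compatible.
    Write x = 104 + 210·t and substitute into x ≡ 2 (mod 6): 210·t ≡ 2 − 104 = -102 (mod 6).
    Divide the congruence (and modulus) by g = 6: 35·t ≡ -17 (mod 1).
    Modulo 1 every t works; take t = 0.
    Then x = 104 + 210·0 = 104, valid modulo lcm(210, 6) = 210: x ≡ 104 (mod 210).
Verify: 104 mod 14 = 6, 104 mod 15 = 14, 104 mod 6 = 2.

x ≡ 104 (mod 210).


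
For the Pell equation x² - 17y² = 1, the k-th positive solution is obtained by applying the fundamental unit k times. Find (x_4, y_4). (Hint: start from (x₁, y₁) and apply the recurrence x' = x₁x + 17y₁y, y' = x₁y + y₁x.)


Step 1: Find the fundamental solution (x₁, y₁) of x² - 17y² = 1.
  Expand √17 as a continued fraction. a₀ = ⌊√17⌋ = 4; iterate m_{k+1} = d_k·a_k − m_k, d_{k+1} = (17 − m_{k+1}²)/d_k, a_{k+1} = ⌊(a₀ + m_{k+1})/d_{k+1}⌋ (starting m₀ = 0, d₀ = 1), with convergents p_k = a_k·p_{k-1} + p_{k-2}, q_k = a_k·q_{k-1} + q_{k-2} (p₋₁ = 1, q₋₁ = 0):
  k = 0: a₀ = 4; p₀/q₀ = 4/1; p₀² − 17·q₀² = 16 − 17 = -1.
  k = 1: m = 4, d = 1, a = ⌊(4 + 4)/1⌋ = 8; p/q = (8·4 + 1)/(8·1 + 0) = 33/8; p² − 17·q² = 1089 − 1088 = 1.
  The first convergent with p² − 17·q² = 1 gives the fundamental solution (x₁, y₁) = (33, 8).
Step 2: Apply the recurrence (x_{n+1}, y_{n+1}) = (x₁x_n + 17y₁y_n, x₁y_n + y₁x_n) repeatedly.
  From (x_1, y_1) = (33, 8): x_2 = 33·33 + 17·8·8 = 2177; y_2 = 33·8 + 8·33 = 528.
  From (x_2, y_2) = (2177, 528): x_3 = 33·2177 + 17·8·528 = 143649; y_3 = 33·528 + 8·2177 = 34840.
  From (x_3, y_3) = (143649, 34840): x_4 = 33·143649 + 17·8·34840 = 9478657; y_4 = 33·34840 + 8·143649 = 2298912.
Step 3: Verify x_4² - 17·y_4² = 89844938523649 - 89844938523648 = 1 (should be 1). ✓

(x_1, y_1) = (33, 8); (x_4, y_4) = (9478657, 2298912).


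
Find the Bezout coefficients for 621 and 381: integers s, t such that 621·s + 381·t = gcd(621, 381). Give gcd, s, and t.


Euclidean algorithm on (621, 381) — divide until remainder is 0:
  621 = 1 · 381 + 240
  381 = 1 · 240 + 141
  240 = 1 · 141 + 99
  141 = 1 · 99 + 42
  99 = 2 · 42 + 15
  42 = 2 · 15 + 12
  15 = 1 · 12 + 3
  12 = 4 · 3 + 0
gcd(621, 381) = 3.
Track Bezout coefficients alongside the remainders: start with r₀ = 621 = a·1 + b·0 (s = 1, t = 0) and r₁ = 381 = a·0 + b·1 (s = 0, t = 1); each new remainder r_{k+1} = r_{k-1} − q_k·r_k inherits s_{k+1} = s_{k-1} − q_k·s_k, t_{k+1} = t_{k-1} − q_k·t_k, so r_k = a·s_k + b·t_k at every step:
  q = 1: r = 240, s = 1 − 1·0 = 1, t = 0 − 1·1 = -1  (check: 621·1 + 381·(-1) = 240)
  q = 1: r = 141, s = 0 − 1·1 = -1, t = 1 − 1·(-1) = 2  (check: 621·(-1) + 381·2 = 141)
  q = 1: r = 99, s = 1 − 1·(-1) = 2, t = -1 − 1·2 = -3  (check: 621·2 + 381·(-3) = 99)
  q = 1: r = 42, s = -1 − 1·2 = -3, t = 2 − 1·(-3) = 5  (check: 621·(-3) + 381·5 = 42)
  q = 2: r = 15, s = 2 − 2·(-3) = 8, t = -3 − 2·5 = -13  (check: 621·8 + 381·(-13) = 15)
  q = 2: r = 12, s = -3 − 2·8 = -19, t = 5 − 2·(-13) = 31  (check: 621·(-19) + 381·31 = 12)
  q = 1: r = 3, s = 8 − 1·(-19) = 27, t = -13 − 1·31 = -44  (check: 621·27 + 381·(-44) = 3)
The row with r = 3 (the gcd) gives the Bezout coefficients s = 27, t = -44.
Result: 621 · (27) + 381 · (-44) = 3.

gcd(621, 381) = 3; s = 27, t = -44 (check: 621·27 + 381·(-44) = 3).


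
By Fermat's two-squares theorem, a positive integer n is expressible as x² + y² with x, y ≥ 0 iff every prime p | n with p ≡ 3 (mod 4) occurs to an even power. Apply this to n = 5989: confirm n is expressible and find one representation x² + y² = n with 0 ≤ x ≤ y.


Step 1: Factor n = 5989 = 53 · 113.
Step 2: Check the mod-4 condition on each prime factor: 53 ≡ 1 (mod 4), exponent 1; 113 ≡ 1 (mod 4), exponent 1.
All primes ≡ 3 (mod 4) appear to even exponent (or don't appear), so by the two-squares theorem n IS expressible as a sum of two squares.
Step 3: Build a representation. Here n = 53 · 113 is a product of primes ≡ 1 (mod 4). Each prime p ≡ 1 (mod 4) is itself a sum of two squares; find a² by testing p − a² for a perfect square:
  53: 53 − 1² = 52, 53 − 2² = 49 = 7² ⇒ 53 = 2² + 7².
  113: 113 − 1² = 112, 113 − 2² = 109, 113 − 3² = 104, 113 − 4² = 97, 113 − 5² = 88, 113 − 6² = 77, 113 − 7² = 64 = 8² ⇒ 113 = 7² + 8².
  Combine using the Brahmagupta–Fibonacci identity (a² + b²)(c² + d²) = (ac − bd)² + (ad + bc)² = (ac + bd)² + (ad − bc)²:
  53 · 113 = 5989: from (2² + 7²)(7² + 8²), take (2·7 − 7·8, 2·8 + 7·7) = (14 − 56, 16 + 49) = (-42, 65); dropping signs (only squares matter) gives (42, 65); check 42² + 65² = 1764 + 4225 = 5989 ✓.
Step 4: Order so x ≤ y and verify: 42² + 65² = 1764 + 4225 = 5989 = n. ✓

n = 5989 = 42² + 65² (one valid representation with x ≤ y).


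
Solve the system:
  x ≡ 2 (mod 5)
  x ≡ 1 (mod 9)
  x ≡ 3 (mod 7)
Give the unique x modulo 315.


Moduli 5, 9, 7 are pairwise coprime; by CRT there is a unique solution modulo M = 5 · 9 · 7 = 315.
Solve pairwise, accumulating the modulus:
  Start with x ≡ 2 (mod 5).
  Combine with x ≡ 1 (mod 9): since gcd(5, 9) = 1, we get a unique residue mod 45.
    Write x = 2 + 5·t and substitute into x ≡ 1 (mod 9): 5·t ≡ 1 − 2 = -1 (mod 9).
    Reduce coefficients mod 9: 5·t ≡ 8 (mod 9).
    The inverse of 5 mod 9 is 2 (since 5·2 = 10 = 1·9 + 1), so t ≡ 2·8 = 16 ≡ 7 (mod 9).
    Then x = 2 + 5·7 = 37, valid modulo lcm(5, 9) = 45: x ≡ 37 (mod 45).
  Combine with x ≡ 3 (mod 7): since gcd(45, 7) = 1, we get a unique residue mod 315.
    Write x = 37 + 45·t and substitute into x ≡ 3 (mod 7): 45·t ≡ 3 − 37 = -34 (mod 7).
    Reduce coefficients mod 7: 3·t ≡ 1 (mod 7).
    The inverse of 3 mod 7 is 5 (since 3·5 = 15 = 2·7 + 1), so t ≡ 5·1 = 5 ≡ 5 (mod 7).
    Then x = 37 + 45·5 = 262, valid modulo lcm(45, 7) = 315: x ≡ 262 (mod 315).
Verify: 262 mod 5 = 2 ✓, 262 mod 9 = 1 ✓, 262 mod 7 = 3 ✓.

x ≡ 262 (mod 315).


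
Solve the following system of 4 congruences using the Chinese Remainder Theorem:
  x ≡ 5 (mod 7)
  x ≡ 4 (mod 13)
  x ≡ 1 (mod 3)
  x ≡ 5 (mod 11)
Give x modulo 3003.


Product of moduli M = 7 · 13 · 3 · 11 = 3003.
Merge one congruence at a time:
  Start: x ≡ 5 (mod 7).
  Combine with x ≡ 4 (mod 13); new modulus lcm = 91.
    Write x = 5 + 7·t and substitute into x ≡ 4 (mod 13): 7·t ≡ 4 − 5 = -1 (mod 13).
    Reduce coefficients mod 13: 7·t ≡ 12 (mod 13).
    The inverse of 7 mod 13 is 2 (since 7·2 = 14 = 1·13 + 1), so t ≡ 2·12 = 24 ≡ 11 (mod 13).
    Then x = 5 + 7·11 = 82, valid modulo lcm(7, 13) = 91: x ≡ 82 (mod 91).
  Combine with x ≡ 1 (mod 3); new modulus lcm = 273.
    Write x = 82 + 91·t and substitute into x ≡ 1 (mod 3): 91·t ≡ 1 − 82 = -81 (mod 3).
    Reduce coefficients mod 3: 1·t ≡ 0 (mod 3).
    So t ≡ 0 (mod 3).
    Then x = 82 + 91·0 = 82, valid modulo lcm(91, 3) = 273: x ≡ 82 (mod 273).
  Combine with x ≡ 5 (mod 11); new modulus lcm = 3003.
    Write x = 82 + 273·t and substitute into x ≡ 5 (mod 11): 273·t ≡ 5 − 82 = -77 (mod 11).
    Reduce coefficients mod 11: 9·t ≡ 0 (mod 11).
    The inverse of 9 mod 11 is 5 (since 9·5 = 45 = 4·11 + 1), so t ≡ 5·0 = 0 ≡ 0 (mod 11).
    Then x = 82 + 273·0 = 82, valid modulo lcm(273, 11) = 3003: x ≡ 82 (mod 3003).
Verify against each original: 82 mod 7 = 5, 82 mod 13 = 4, 82 mod 3 = 1, 82 mod 11 = 5.

x ≡ 82 (mod 3003).


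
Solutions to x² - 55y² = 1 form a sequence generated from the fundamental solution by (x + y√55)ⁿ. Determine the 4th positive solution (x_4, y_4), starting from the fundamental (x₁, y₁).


Step 1: Find the fundamental solution (x₁, y₁) of x² - 55y² = 1.
  Expand √55 as a continued fraction. a₀ = ⌊√55⌋ = 7; iterate m_{k+1} = d_k·a_k − m_k, d_{k+1} = (55 − m_{k+1}²)/d_k, a_{k+1} = ⌊(a₀ + m_{k+1})/d_{k+1}⌋ (starting m₀ = 0, d₀ = 1), with convergents p_k = a_k·p_{k-1} + p_{k-2}, q_k = a_k·q_{k-1} + q_{k-2} (p₋₁ = 1, q₋₁ = 0):
  k = 0: a₀ = 7; p₀/q₀ = 7/1; p₀² − 55·q₀² = 49 − 55 = -6.
  k = 1: m = 7, d = 6, a = ⌊(7 + 7)/6⌋ = 2; p/q = (2·7 + 1)/(2·1 + 0) = 15/2; p² − 55·q² = 225 − 220 = 5.
  k = 2: m = 5, d = 5, a = ⌊(7 + 5)/5⌋ = 2; p/q = (2·15 + 7)/(2·2 + 1) = 37/5; p² − 55·q² = 1369 − 1375 = -6.
  k = 3: m = 5, d = 6, a = ⌊(7 + 5)/6⌋ = 2; p/q = (2·37 + 15)/(2·5 + 2) = 89/12; p² − 55·q² = 7921 − 7920 = 1.
  The first convergent with p² − 55·q² = 1 gives the fundamental solution (x₁, y₁) = (89, 12).
Step 2: Apply the recurrence (x_{n+1}, y_{n+1}) = (x₁x_n + 55y₁y_n, x₁y_n + y₁x_n) repeatedly.
  From (x_1, y_1) = (89, 12): x_2 = 89·89 + 55·12·12 = 15841; y_2 = 89·12 + 12·89 = 2136.
  From (x_2, y_2) = (15841, 2136): x_3 = 89·15841 + 55·12·2136 = 2819609; y_3 = 89·2136 + 12·15841 = 380196.
  From (x_3, y_3) = (2819609, 380196): x_4 = 89·2819609 + 55·12·380196 = 501874561; y_4 = 89·380196 + 12·2819609 = 67672752.
Step 3: Verify x_4² - 55·y_4² = 251878074978942721 - 251878074978942720 = 1 (should be 1). ✓

(x_1, y_1) = (89, 12); (x_4, y_4) = (501874561, 67672752).


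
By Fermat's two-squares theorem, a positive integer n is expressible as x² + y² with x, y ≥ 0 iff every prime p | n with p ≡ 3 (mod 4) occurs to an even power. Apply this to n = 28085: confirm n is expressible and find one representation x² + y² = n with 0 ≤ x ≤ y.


Step 1: Factor n = 28085 = 5 · 41 · 137.
Step 2: Check the mod-4 condition on each prime factor: 5 ≡ 1 (mod 4), exponent 1; 41 ≡ 1 (mod 4), exponent 1; 137 ≡ 1 (mod 4), exponent 1.
All primes ≡ 3 (mod 4) appear to even exponent (or don't appear), so by the two-squares theorem n IS expressible as a sum of two squares.
Step 3: Build a representation. Here n = 5 · 41 · 137 is a product of primes ≡ 1 (mod 4). Each prime p ≡ 1 (mod 4) is itself a sum of two squares; find a² by testing p − a² for a perfect square:
  5: 5 − 1² = 4 = 2² ⇒ 5 = 1² + 2².
  41: 41 − 1² = 40, 41 − 2² = 37, 41 − 3² = 32, 41 − 4² = 25 = 5² ⇒ 41 = 4² + 5².
  137: 137 − 1² = 136, 137 − 2² = 133, 137 − 3² = 128, 137 − 4² = 121 = 11² ⇒ 137 = 4² + 11².
  Combine using the Brahmagupta–Fibonacci identity (a² + b²)(c² + d²) = (ac − bd)² + (ad + bc)² = (ac + bd)² + (ad − bc)²:
  5 · 41 = 205: from (1² + 2²)(4² + 5²), take (1·4 − 2·5, 1·5 + 2·4) = (4 − 10, 5 + 8) = (-6, 13); dropping signs (only squares matter) gives (6, 13); check 6² + 13² = 36 + 169 = 205 ✓.
  205 · 137 = 28085: from (6² + 13²)(4² + 11²), take (6·4 − 13·11, 6·11 + 13·4) = (24 − 143, 66 + 52) = (-119, 118); dropping signs (only squares matter) gives (119, 118); check 119² + 118² = 14161 + 13924 = 28085 ✓.
Step 4: Order so x ≤ y and verify: 118² + 119² = 13924 + 14161 = 28085 = n. ✓

n = 28085 = 118² + 119² (one valid representation with x ≤ y).


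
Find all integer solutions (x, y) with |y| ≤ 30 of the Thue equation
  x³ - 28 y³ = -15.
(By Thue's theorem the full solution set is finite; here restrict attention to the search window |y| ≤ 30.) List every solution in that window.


The equation is x³ - 28y³ = -15. For fixed y, x³ = 28·y³ − 15, so a solution requires the RHS to be a perfect cube.
Strategy: iterate y from -30 to 30, compute RHS = 28·y³ − 15, and check whether it is a (positive or negative) perfect cube.
Check small values of y:
  y = 0: RHS = -15 is not a perfect cube.
  y = 1: RHS = 13 is not a perfect cube.
  y = -1: RHS = -43 is not a perfect cube.
  y = 2: RHS = 209 is not a perfect cube.
  y = -2: RHS = -239 is not a perfect cube.
  y = 3: RHS = 741 is not a perfect cube.
  y = -3: RHS = -771 is not a perfect cube.
Continuing the search up to |y| = 30 finds no solutions either.
No (x, y) in the scanned range satisfies the equation.

No integer solutions with |y| ≤ 30.


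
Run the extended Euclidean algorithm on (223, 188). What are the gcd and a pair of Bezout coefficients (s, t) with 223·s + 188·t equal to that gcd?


Euclidean algorithm on (223, 188) — divide until remainder is 0:
  223 = 1 · 188 + 35
  188 = 5 · 35 + 13
  35 = 2 · 13 + 9
  13 = 1 · 9 + 4
  9 = 2 · 4 + 1
  4 = 4 · 1 + 0
gcd(223, 188) = 1.
Track Bezout coefficients alongside the remainders: start with r₀ = 223 = a·1 + b·0 (s = 1, t = 0) and r₁ = 188 = a·0 + b·1 (s = 0, t = 1); each new remainder r_{k+1} = r_{k-1} − q_k·r_k inherits s_{k+1} = s_{k-1} − q_k·s_k, t_{k+1} = t_{k-1} − q_k·t_k, so r_k = a·s_k + b·t_k at every step:
  q = 1: r = 35, s = 1 − 1·0 = 1, t = 0 − 1·1 = -1  (check: 223·1 + 188·(-1) = 35)
  q = 5: r = 13, s = 0 − 5·1 = -5, t = 1 − 5·(-1) = 6  (check: 223·(-5) + 188·6 = 13)
  q = 2: r = 9, s = 1 − 2·(-5) = 11, t = -1 − 2·6 = -13  (check: 223·11 + 188·(-13) = 9)
  q = 1: r = 4, s = -5 − 1·11 = -16, t = 6 − 1·(-13) = 19  (check: 223·(-16) + 188·19 = 4)
  q = 2: r = 1, s = 11 − 2·(-16) = 43, t = -13 − 2·19 = -51  (check: 223·43 + 188·(-51) = 1)
The row with r = 1 (the gcd) gives the Bezout coefficients s = 43, t = -51.
Result: 223 · (43) + 188 · (-51) = 1.

gcd(223, 188) = 1; s = 43, t = -51 (check: 223·43 + 188·(-51) = 1).


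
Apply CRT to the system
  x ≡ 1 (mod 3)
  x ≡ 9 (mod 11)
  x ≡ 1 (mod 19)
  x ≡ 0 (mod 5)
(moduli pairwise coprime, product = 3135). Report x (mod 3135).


Product of moduli M = 3 · 11 · 19 · 5 = 3135.
Merge one congruence at a time:
  Start: x ≡ 1 (mod 3).
  Combine with x ≡ 9 (mod 11); new modulus lcm = 33.
    Write x = 1 + 3·t and substitute into x ≡ 9 (mod 11): 3·t ≡ 9 − 1 = 8 (mod 11).
    The inverse of 3 mod 11 is 4 (since 3·4 = 12 = 1·11 + 1), so t ≡ 4·8 = 32 ≡ 10 (mod 11).
    Then x = 1 + 3·10 = 31, valid modulo lcm(3, 11) = 33: x ≡ 31 (mod 33).
  Combine with x ≡ 1 (mod 19); new modulus lcm = 627.
    Write x = 31 + 33·t and substitute into x ≡ 1 (mod 19): 33·t ≡ 1 − 31 = -30 (mod 19).
    Reduce coefficients mod 19: 14·t ≡ 8 (mod 19).
    The inverse of 14 mod 19 is 15 (since 14·15 = 210 = 11·19 + 1), so t ≡ 15·8 = 120 ≡ 6 (mod 19).
    Then x = 31 + 33·6 = 229, valid modulo lcm(33, 19) = 627: x ≡ 229 (mod 627).
  Combine with x ≡ 0 (mod 5); new modulus lcm = 3135.
    Write x = 229 + 627·t and substitute into x ≡ 0 (mod 5): 627·t ≡ 0 − 229 = -229 (mod 5).
    Reduce coefficients mod 5: 2·t ≡ 1 (mod 5).
    The inverse of 2 mod 5 is 3 (since 2·3 = 6 = 1·5 + 1), so t ≡ 3·1 = 3 ≡ 3 (mod 5).
    Then x = 229 + 627·3 = 2110, valid modulo lcm(627, 5) = 3135: x ≡ 2110 (mod 3135).
Verify against each original: 2110 mod 3 = 1, 2110 mod 11 = 9, 2110 mod 19 = 1, 2110 mod 5 = 0.

x ≡ 2110 (mod 3135).


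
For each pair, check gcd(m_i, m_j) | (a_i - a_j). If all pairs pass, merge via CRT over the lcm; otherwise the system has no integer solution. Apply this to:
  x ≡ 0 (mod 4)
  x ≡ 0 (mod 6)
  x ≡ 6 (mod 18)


Moduli 4, 6, 18 are not pairwise coprime, so CRT works modulo lcm(m_i) when all pairwise compatibility conditions hold.
Pairwise compatibility: gcd(m_i, m_j) must divide a_i - a_j for every pair.
Merge one congruence at a time:
  Start: x ≡ 0 (mod 4).
  Combine with x ≡ 0 (mod 6): gcd(4, 6) = 2; 0 - 0 = 0, which IS divisible by 2, so compatible.
    Write x = 0 + 4·t and substitute into x ≡ 0 (mod 6): 4·t ≡ 0 − 0 = 0 (mod 6).
    Divide the congruence (and modulus) by g = 2: 2·t ≡ 0 (mod 3).
    The inverse of 2 mod 3 is 2 (since 2·2 = 4 = 1·3 + 1), so t ≡ 2·0 = 0 ≡ 0 (mod 3).
    Then x = 0 + 4·0 = 0, valid modulo lcm(4, 6) = 12: x ≡ 0 (mod 12).
  Combine with x ≡ 6 (mod 18): gcd(12, 18) = 6; 6 - 0 = 6, which IS divisible by 6, so compatible.
    Write x = 0 + 12·t and substitute into x ≡ 6 (mod 18): 12·t ≡ 6 − 0 = 6 (mod 18).
    Divide the congruence (and modulus) by g = 6: 2·t ≡ 1 (mod 3).
    The inverse of 2 mod 3 is 2 (since 2·2 = 4 = 1·3 + 1), so t ≡ 2·1 = 2 ≡ 2 (mod 3).
    Then x = 0 + 12·2 = 24, valid modulo lcm(12, 18) = 36: x ≡ 24 (mod 36).
Verify: 24 mod 4 = 0, 24 mod 6 = 0, 24 mod 18 = 6.

x ≡ 24 (mod 36).


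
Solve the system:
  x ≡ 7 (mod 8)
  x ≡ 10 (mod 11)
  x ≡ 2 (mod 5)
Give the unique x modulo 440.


Moduli 8, 11, 5 are pairwise coprime; by CRT there is a unique solution modulo M = 8 · 11 · 5 = 440.
Solve pairwise, accumulating the modulus:
  Start with x ≡ 7 (mod 8).
  Combine with x ≡ 10 (mod 11): since gcd(8, 11) = 1, we get a unique residue mod 88.
    Write x = 7 + 8·t and substitute into x ≡ 10 (mod 11): 8·t ≡ 10 − 7 = 3 (mod 11).
    The inverse of 8 mod 11 is 7 (since 8·7 = 56 = 5·11 + 1), so t ≡ 7·3 = 21 ≡ 10 (mod 11).
    Then x = 7 + 8·10 = 87, valid modulo lcm(8, 11) = 88: x ≡ 87 (mod 88).
  Combine with x ≡ 2 (mod 5): since gcd(88, 5) = 1, we get a unique residue mod 440.
    Write x = 87 + 88·t and substitute into x ≡ 2 (mod 5): 88·t ≡ 2 − 87 = -85 (mod 5).
    Reduce coefficients mod 5: 3·t ≡ 0 (mod 5).
    The inverse of 3 mod 5 is 2 (since 3·2 = 6 = 1·5 + 1), so t ≡ 2·0 = 0 ≡ 0 (mod 5).
    Then x = 87 + 88·0 = 87, valid modulo lcm(88, 5) = 440: x ≡ 87 (mod 440).
Verify: 87 mod 8 = 7 ✓, 87 mod 11 = 10 ✓, 87 mod 5 = 2 ✓.

x ≡ 87 (mod 440).


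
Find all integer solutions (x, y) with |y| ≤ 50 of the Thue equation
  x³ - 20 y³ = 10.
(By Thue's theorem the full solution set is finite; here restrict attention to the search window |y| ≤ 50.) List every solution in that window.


The equation is x³ - 20y³ = 10. For fixed y, x³ = 20·y³ + 10, so a solution requires the RHS to be a perfect cube.
Strategy: iterate y from -50 to 50, compute RHS = 20·y³ + 10, and check whether it is a (positive or negative) perfect cube.
Check small values of y:
  y = 0: RHS = 10 is not a perfect cube.
  y = 1: RHS = 30 is not a perfect cube.
  y = -1: RHS = -10 is not a perfect cube.
  y = 2: RHS = 170 is not a perfect cube.
  y = -2: RHS = -150 is not a perfect cube.
  y = 3: RHS = 550 is not a perfect cube.
  y = -3: RHS = -530 is not a perfect cube.
Continuing the search up to |y| = 50 finds no solutions either.
No (x, y) in the scanned range satisfies the equation.

No integer solutions with |y| ≤ 50.


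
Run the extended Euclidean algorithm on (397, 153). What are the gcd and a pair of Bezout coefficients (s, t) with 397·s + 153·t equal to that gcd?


Euclidean algorithm on (397, 153) — divide until remainder is 0:
  397 = 2 · 153 + 91
  153 = 1 · 91 + 62
  91 = 1 · 62 + 29
  62 = 2 · 29 + 4
  29 = 7 · 4 + 1
  4 = 4 · 1 + 0
gcd(397, 153) = 1.
Track Bezout coefficients alongside the remainders: start with r₀ = 397 = a·1 + b·0 (s = 1, t = 0) and r₁ = 153 = a·0 + b·1 (s = 0, t = 1); each new remainder r_{k+1} = r_{k-1} − q_k·r_k inherits s_{k+1} = s_{k-1} − q_k·s_k, t_{k+1} = t_{k-1} − q_k·t_k, so r_k = a·s_k + b·t_k at every step:
  q = 2: r = 91, s = 1 − 2·0 = 1, t = 0 − 2·1 = -2  (check: 397·1 + 153·(-2) = 91)
  q = 1: r = 62, s = 0 − 1·1 = -1, t = 1 − 1·(-2) = 3  (check: 397·(-1) + 153·3 = 62)
  q = 1: r = 29, s = 1 − 1·(-1) = 2, t = -2 − 1·3 = -5  (check: 397·2 + 153·(-5) = 29)
  q = 2: r = 4, s = -1 − 2·2 = -5, t = 3 − 2·(-5) = 13  (check: 397·(-5) + 153·13 = 4)
  q = 7: r = 1, s = 2 − 7·(-5) = 37, t = -5 − 7·13 = -96  (check: 397·37 + 153·(-96) = 1)
The row with r = 1 (the gcd) gives the Bezout coefficients s = 37, t = -96.
Result: 397 · (37) + 153 · (-96) = 1.

gcd(397, 153) = 1; s = 37, t = -96 (check: 397·37 + 153·(-96) = 1).


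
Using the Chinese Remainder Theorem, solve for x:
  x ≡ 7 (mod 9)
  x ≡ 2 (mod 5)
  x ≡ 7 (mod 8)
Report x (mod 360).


Moduli 9, 5, 8 are pairwise coprime; by CRT there is a unique solution modulo M = 9 · 5 · 8 = 360.
Solve pairwise, accumulating the modulus:
  Start with x ≡ 7 (mod 9).
  Combine with x ≡ 2 (mod 5): since gcd(9, 5) = 1, we get a unique residue mod 45.
    Write x = 7 + 9·t and substitute into x ≡ 2 (mod 5): 9·t ≡ 2 − 7 = -5 (mod 5).
    Reduce coefficients mod 5: 4·t ≡ 0 (mod 5).
    The inverse of 4 mod 5 is 4 (since 4·4 = 16 = 3·5 + 1), so t ≡ 4·0 = 0 ≡ 0 (mod 5).
    Then x = 7 + 9·0 = 7, valid modulo lcm(9, 5) = 45: x ≡ 7 (mod 45).
  Combine with x ≡ 7 (mod 8): since gcd(45, 8) = 1, we get a unique residue mod 360.
    Write x = 7 + 45·t and substitute into x ≡ 7 (mod 8): 45·t ≡ 7 − 7 = 0 (mod 8).
    Reduce coefficients mod 8: 5·t ≡ 0 (mod 8).
    The inverse of 5 mod 8 is 5 (since 5·5 = 25 = 3·8 + 1), so t ≡ 5·0 = 0 ≡ 0 (mod 8).
    Then x = 7 + 45·0 = 7, valid modulo lcm(45, 8) = 360: x ≡ 7 (mod 360).
Verify: 7 mod 9 = 7 ✓, 7 mod 5 = 2 ✓, 7 mod 8 = 7 ✓.

x ≡ 7 (mod 360).


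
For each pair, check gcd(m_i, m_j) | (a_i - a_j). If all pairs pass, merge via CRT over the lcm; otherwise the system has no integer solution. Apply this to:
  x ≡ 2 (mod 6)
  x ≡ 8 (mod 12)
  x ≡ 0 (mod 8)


Moduli 6, 12, 8 are not pairwise coprime, so CRT works modulo lcm(m_i) when all pairwise compatibility conditions hold.
Pairwise compatibility: gcd(m_i, m_j) must divide a_i - a_j for every pair.
Merge one congruence at a time:
  Start: x ≡ 2 (mod 6).
  Combine with x ≡ 8 (mod 12): gcd(6, 12) = 6; 8 - 2 = 6, which IS divisible by 6, so compatible.
    Write x = 2 + 6·t and substitute into x ≡ 8 (mod 12): 6·t ≡ 8 − 2 = 6 (mod 12).
    Divide the congruence (and modulus) by g = 6: 1·t ≡ 1 (mod 2).
    So t ≡ 1 (mod 2).
    Then x = 2 + 6·1 = 8, valid modulo lcm(6, 12) = 12: x ≡ 8 (mod 12).
  Combine with x ≡ 0 (mod 8): gcd(12, 8) = 4; 0 - 8 = -8, which IS divisible by 4, so compatible.
    Write x = 8 + 12·t and substitute into x ≡ 0 (mod 8): 12·t ≡ 0 − 8 = -8 (mod 8).
    Divide the congruence (and modulus) by g = 4: 3·t ≡ -2 (mod 2).
    Reduce coefficients mod 2: 1·t ≡ 0 (mod 2).
    So t ≡ 0 (mod 2).
    Then x = 8 + 12·0 = 8, valid modulo lcm(12, 8) = 24: x ≡ 8 (mod 24).
Verify: 8 mod 6 = 2, 8 mod 12 = 8, 8 mod 8 = 0.

x ≡ 8 (mod 24).


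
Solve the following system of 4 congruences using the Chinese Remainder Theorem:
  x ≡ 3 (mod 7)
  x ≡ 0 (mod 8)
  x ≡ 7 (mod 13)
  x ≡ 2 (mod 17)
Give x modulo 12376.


Product of moduli M = 7 · 8 · 13 · 17 = 12376.
Merge one congruence at a time:
  Start: x ≡ 3 (mod 7).
  Combine with x ≡ 0 (mod 8); new modulus lcm = 56.
    Write x = 3 + 7·t and substitute into x ≡ 0 (mod 8): 7·t ≡ 0 − 3 = -3 (mod 8).
    Reduce coefficients mod 8: 7·t ≡ 5 (mod 8).
    The inverse of 7 mod 8 is 7 (since 7·7 = 49 = 6·8 + 1), so t ≡ 7·5 = 35 ≡ 3 (mod 8).
    Then x = 3 + 7·3 = 24, valid modulo lcm(7, 8) = 56: x ≡ 24 (mod 56).
  Combine with x ≡ 7 (mod 13); new modulus lcm = 728.
    Write x = 24 + 56·t and substitute into x ≡ 7 (mod 13): 56·t ≡ 7 − 24 = -17 (mod 13).
    Reduce coefficients mod 13: 4·t ≡ 9 (mod 13).
    The inverse of 4 mod 13 is 10 (since 4·10 = 40 = 3·13 + 1), so t ≡ 10·9 = 90 ≡ 12 (mod 13).
    Then x = 24 + 56·12 = 696, valid modulo lcm(56, 13) = 728: x ≡ 696 (mod 728).
  Combine with x ≡ 2 (mod 17); new modulus lcm = 12376.
    Write x = 696 + 728·t and substitute into x ≡ 2 (mod 17): 728·t ≡ 2 − 696 = -694 (mod 17).
    Reduce coefficients mod 17: 14·t ≡ 3 (mod 17).
    The inverse of 14 mod 17 is 11 (since 14·11 = 154 = 9·17 + 1), so t ≡ 11·3 = 33 ≡ 16 (mod 17).
    Then x = 696 + 728·16 = 12344, valid modulo lcm(728, 17) = 12376: x ≡ 12344 (mod 12376).
Verify against each original: 12344 mod 7 = 3, 12344 mod 8 = 0, 12344 mod 13 = 7, 12344 mod 17 = 2.

x ≡ 12344 (mod 12376).


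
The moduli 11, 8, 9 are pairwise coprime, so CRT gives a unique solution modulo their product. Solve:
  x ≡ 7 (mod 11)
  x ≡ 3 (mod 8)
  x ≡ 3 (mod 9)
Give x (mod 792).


Moduli 11, 8, 9 are pairwise coprime; by CRT there is a unique solution modulo M = 11 · 8 · 9 = 792.
Solve pairwise, accumulating the modulus:
  Start with x ≡ 7 (mod 11).
  Combine with x ≡ 3 (mod 8): since gcd(11, 8) = 1, we get a unique residue mod 88.
    Write x = 7 + 11·t and substitute into x ≡ 3 (mod 8): 11·t ≡ 3 − 7 = -4 (mod 8).
    Reduce coefficients mod 8: 3·t ≡ 4 (mod 8).
    The inverse of 3 mod 8 is 3 (since 3·3 = 9 = 1·8 + 1), so t ≡ 3·4 = 12 ≡ 4 (mod 8).
    Then x = 7 + 11·4 = 51, valid modulo lcm(11, 8) = 88: x ≡ 51 (mod 88).
  Combine with x ≡ 3 (mod 9): since gcd(88, 9) = 1, we get a unique residue mod 792.
    Write x = 51 + 88·t and substitute into x ≡ 3 (mod 9): 88·t ≡ 3 − 51 = -48 (mod 9).
    Reduce coefficients mod 9: 7·t ≡ 6 (mod 9).
    The inverse of 7 mod 9 is 4 (since 7·4 = 28 = 3·9 + 1), so t ≡ 4·6 = 24 ≡ 6 (mod 9).
    Then x = 51 + 88·6 = 579, valid modulo lcm(88, 9) = 792: x ≡ 579 (mod 792).
Verify: 579 mod 11 = 7 ✓, 579 mod 8 = 3 ✓, 579 mod 9 = 3 ✓.

x ≡ 579 (mod 792).


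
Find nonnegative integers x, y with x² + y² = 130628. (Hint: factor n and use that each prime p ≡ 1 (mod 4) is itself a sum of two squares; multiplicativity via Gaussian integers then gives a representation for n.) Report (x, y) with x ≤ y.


Step 1: Factor n = 130628 = 2^2 · 17^2 · 113.
Step 2: Check the mod-4 condition on each prime factor: 2 = 2 (special); 17 ≡ 1 (mod 4), exponent 2; 113 ≡ 1 (mod 4), exponent 1.
All primes ≡ 3 (mod 4) appear to even exponent (or don't appear), so by the two-squares theorem n IS expressible as a sum of two squares.
Step 3: Build a representation. Group n = k² · m with k = 2 and m = 17 · 17 · 113 = 32657 (a product of primes ≡ 1 (mod 4)); a representation of m scales to one of n via (k·x)² + (k·y)² = k²(x² + y²). Each prime p ≡ 1 (mod 4) is itself a sum of two squares; find a² by testing p − a² for a perfect square:
  17: 17 − 1² = 16 = 4² ⇒ 17 = 1² + 4².
  113: 113 − 1² = 112, 113 − 2² = 109, 113 − 3² = 104, 113 − 4² = 97, 113 − 5² = 88, 113 − 6² = 77, 113 − 7² = 64 = 8² ⇒ 113 = 7² + 8².
  Combine using the Brahmagupta–Fibonacci identity (a² + b²)(c² + d²) = (ac − bd)² + (ad + bc)² = (ac + bd)² + (ad − bc)²:
  17 · 17 = 289: from (1² + 4²)(1² + 4²), take (1·1 − 4·4, 1·4 + 4·1) = (1 − 16, 4 + 4) = (-15, 8); dropping signs (only squares matter) gives (15, 8); check 15² + 8² = 225 + 64 = 289 ✓.
  289 · 113 = 32657: from (15² + 8²)(7² + 8²), take (15·7 − 8·8, 15·8 + 8·7) = (105 − 64, 120 + 56) = (41, 176); check 41² + 176² = 1681 + 30976 = 32657 ✓.
  Scale by k = 2: (2·41, 2·176) = (82, 352).
Step 4: Order so x ≤ y and verify: 82² + 352² = 6724 + 123904 = 130628 = n. ✓

n = 130628 = 82² + 352² (one valid representation with x ≤ y).


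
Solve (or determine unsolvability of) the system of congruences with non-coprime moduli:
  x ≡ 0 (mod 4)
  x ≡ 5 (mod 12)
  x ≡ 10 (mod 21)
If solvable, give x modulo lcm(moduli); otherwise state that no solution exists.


Moduli 4, 12, 21 are not pairwise coprime, so CRT works modulo lcm(m_i) when all pairwise compatibility conditions hold.
Pairwise compatibility: gcd(m_i, m_j) must divide a_i - a_j for every pair.
Merge one congruence at a time:
  Start: x ≡ 0 (mod 4).
  Combine with x ≡ 5 (mod 12): gcd(4, 12) = 4, and 5 - 0 = 5 is NOT divisible by 4.
    ⇒ system is inconsistent (no integer solution).

No solution (the system is inconsistent).


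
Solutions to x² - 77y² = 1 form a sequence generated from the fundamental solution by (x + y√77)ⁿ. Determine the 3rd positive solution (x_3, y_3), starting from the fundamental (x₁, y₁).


Step 1: Find the fundamental solution (x₁, y₁) of x² - 77y² = 1.
  Expand √77 as a continued fraction. a₀ = ⌊√77⌋ = 8; iterate m_{k+1} = d_k·a_k − m_k, d_{k+1} = (77 − m_{k+1}²)/d_k, a_{k+1} = ⌊(a₀ + m_{k+1})/d_{k+1}⌋ (starting m₀ = 0, d₀ = 1), with convergents p_k = a_k·p_{k-1} + p_{k-2}, q_k = a_k·q_{k-1} + q_{k-2} (p₋₁ = 1, q₋₁ = 0):
  k = 0: a₀ = 8; p₀/q₀ = 8/1; p₀² − 77·q₀² = 64 − 77 = -13.
  k = 1: m = 8, d = 13, a = ⌊(8 + 8)/13⌋ = 1; p/q = (1·8 + 1)/(1·1 + 0) = 9/1; p² − 77·q² = 81 − 77 = 4.
  k = 2: m = 5, d = 4, a = ⌊(8 + 5)/4⌋ = 3; p/q = (3·9 + 8)/(3·1 + 1) = 35/4; p² − 77·q² = 1225 − 1232 = -7.
  k = 3: m = 7, d = 7, a = ⌊(8 + 7)/7⌋ = 2; p/q = (2·35 + 9)/(2·4 + 1) = 79/9; p² − 77·q² = 6241 − 6237 = 4.
  k = 4: m = 7, d = 4, a = ⌊(8 + 7)/4⌋ = 3; p/q = (3·79 + 35)/(3·9 + 4) = 272/31; p² − 77·q² = 73984 − 73997 = -13.
  k = 5: m = 5, d = 13, a = ⌊(8 + 5)/13⌋ = 1; p/q = (1·272 + 79)/(1·31 + 9) = 351/40; p² − 77·q² = 123201 − 123200 = 1.
  The first convergent with p² − 77·q² = 1 gives the fundamental solution (x₁, y₁) = (351, 40).
Step 2: Apply the recurrence (x_{n+1}, y_{n+1}) = (x₁x_n + 77y₁y_n, x₁y_n + y₁x_n) repeatedly.
  From (x_1, y_1) = (351, 40): x_2 = 351·351 + 77·40·40 = 246401; y_2 = 351·40 + 40·351 = 28080.
  From (x_2, y_2) = (246401, 28080): x_3 = 351·246401 + 77·40·28080 = 172973151; y_3 = 351·28080 + 40·246401 = 19712120.
Step 3: Verify x_3² - 77·y_3² = 29919710966868801 - 29919710966868800 = 1 (should be 1). ✓

(x_1, y_1) = (351, 40); (x_3, y_3) = (172973151, 19712120).


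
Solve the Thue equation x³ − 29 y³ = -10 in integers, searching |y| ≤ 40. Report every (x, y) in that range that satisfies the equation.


The equation is x³ - 29y³ = -10. For fixed y, x³ = 29·y³ − 10, so a solution requires the RHS to be a perfect cube.
Strategy: iterate y from -40 to 40, compute RHS = 29·y³ − 10, and check whether it is a (positive or negative) perfect cube.
Check small values of y:
  y = 0: RHS = -10 is not a perfect cube.
  y = 1: RHS = 19 is not a perfect cube.
  y = -1: RHS = -39 is not a perfect cube.
  y = 2: RHS = 222 is not a perfect cube.
  y = -2: RHS = -242 is not a perfect cube.
  y = 3: RHS = 773 is not a perfect cube.
  y = -3: RHS = -793 is not a perfect cube.
Continuing the search up to |y| = 40 finds no solutions either.
No (x, y) in the scanned range satisfies the equation.

No integer solutions with |y| ≤ 40.


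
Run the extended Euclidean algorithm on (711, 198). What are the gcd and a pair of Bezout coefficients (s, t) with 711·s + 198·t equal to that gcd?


Euclidean algorithm on (711, 198) — divide until remainder is 0:
  711 = 3 · 198 + 117
  198 = 1 · 117 + 81
  117 = 1 · 81 + 36
  81 = 2 · 36 + 9
  36 = 4 · 9 + 0
gcd(711, 198) = 9.
Track Bezout coefficients alongside the remainders: start with r₀ = 711 = a·1 + b·0 (s = 1, t = 0) and r₁ = 198 = a·0 + b·1 (s = 0, t = 1); each new remainder r_{k+1} = r_{k-1} − q_k·r_k inherits s_{k+1} = s_{k-1} − q_k·s_k, t_{k+1} = t_{k-1} − q_k·t_k, so r_k = a·s_k + b·t_k at every step:
  q = 3: r = 117, s = 1 − 3·0 = 1, t = 0 − 3·1 = -3  (check: 711·1 + 198·(-3) = 117)
  q = 1: r = 81, s = 0 − 1·1 = -1, t = 1 − 1·(-3) = 4  (check: 711·(-1) + 198·4 = 81)
  q = 1: r = 36, s = 1 − 1·(-1) = 2, t = -3 − 1·4 = -7  (check: 711·2 + 198·(-7) = 36)
  q = 2: r = 9, s = -1 − 2·2 = -5, t = 4 − 2·(-7) = 18  (check: 711·(-5) + 198·18 = 9)
The row with r = 9 (the gcd) gives the Bezout coefficients s = -5, t = 18.
Result: 711 · (-5) + 198 · (18) = 9.

gcd(711, 198) = 9; s = -5, t = 18 (check: 711·(-5) + 198·18 = 9).


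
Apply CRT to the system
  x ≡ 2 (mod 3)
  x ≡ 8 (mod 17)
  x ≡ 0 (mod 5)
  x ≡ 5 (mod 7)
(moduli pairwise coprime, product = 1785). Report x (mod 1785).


Product of moduli M = 3 · 17 · 5 · 7 = 1785.
Merge one congruence at a time:
  Start: x ≡ 2 (mod 3).
  Combine with x ≡ 8 (mod 17); new modulus lcm = 51.
    Write x = 2 + 3·t and substitute into x ≡ 8 (mod 17): 3·t ≡ 8 − 2 = 6 (mod 17).
    The inverse of 3 mod 17 is 6 (since 3·6 = 18 = 1·17 + 1), so t ≡ 6·6 = 36 ≡ 2 (mod 17).
    Then x = 2 + 3·2 = 8, valid modulo lcm(3, 17) = 51: x ≡ 8 (mod 51).
  Combine with x ≡ 0 (mod 5); new modulus lcm = 255.
    Write x = 8 + 51·t and substitute into x ≡ 0 (mod 5): 51·t ≡ 0 − 8 = -8 (mod 5).
    Reduce coefficients mod 5: 1·t ≡ 2 (mod 5).
    So t ≡ 2 (mod 5).
    Then x = 8 + 51·2 = 110, valid modulo lcm(51, 5) = 255: x ≡ 110 (mod 255).
  Combine with x ≡ 5 (mod 7); new modulus lcm = 1785.
    Write x = 110 + 255·t and substitute into x ≡ 5 (mod 7): 255·t ≡ 5 − 110 = -105 (mod 7).
    Reduce coefficients mod 7: 3·t ≡ 0 (mod 7).
    The inverse of 3 mod 7 is 5 (since 3·5 = 15 = 2·7 + 1), so t ≡ 5·0 = 0 ≡ 0 (mod 7).
    Then x = 110 + 255·0 = 110, valid modulo lcm(255, 7) = 1785: x ≡ 110 (mod 1785).
Verify against each original: 110 mod 3 = 2, 110 mod 17 = 8, 110 mod 5 = 0, 110 mod 7 = 5.

x ≡ 110 (mod 1785).
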